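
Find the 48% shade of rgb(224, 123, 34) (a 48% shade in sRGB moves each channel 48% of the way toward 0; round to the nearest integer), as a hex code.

Per channel, c → c + 0.48(0 − c):
  R: 224 − 107.52 = 116.48 → 116
  G: 123 − 59.04 = 63.96 → 64
  B: 34 − 16.32 = 17.68 → 18
rgb(116, 64, 18) = #744012.

#744012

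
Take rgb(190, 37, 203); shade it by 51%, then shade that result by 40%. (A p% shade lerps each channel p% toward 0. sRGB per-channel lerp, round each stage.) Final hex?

A 51% shade moves each channel 51% toward 0:
  R: 190 − 96.9 = 93.1 → 93
  G: 37 + 0.51×(0−37) = 37 − 18.87 = 18.13 → 18
  B: 203 + 0.51×(0−203) = 203 − 103.53 = 99.47 → 99
After the shade: rgb(93, 18, 99) = #5D1263.
A 40% shade moves each channel 40% toward 0:
  R: 93 − 37.2 = 55.8 → 56
  G: 18 + 0.4×(0−18) = 18 − 7.2 = 10.8 → 11
  B: 99 − 39.6 = 59.4 → 59
rgb(56, 11, 59) = #380B3B.

#380B3B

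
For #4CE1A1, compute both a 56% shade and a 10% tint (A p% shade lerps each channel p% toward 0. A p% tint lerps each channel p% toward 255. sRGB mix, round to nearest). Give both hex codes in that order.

#4CE1A1 is rgb(76, 225, 161).
56% shade:
  R: 76 − 42.56 = 33.44 → 33
  G: 225 − 126 = 99 → 99
  B: 161 + 0.56×(0−161) = 161 − 90.16 = 70.84 → 71
  → #216347
10% tint:
  R: 76 + 0.1×(255−76) = 76 + 17.9 = 93.9 → 94
  G: 225 + 0.1×(255−225) = 225 + 3 = 228 → 228
  B: 161 + 0.1×(255−161) = 161 + 9.4 = 170.4 → 170
  → #5EE4AA

#216347, #5EE4AA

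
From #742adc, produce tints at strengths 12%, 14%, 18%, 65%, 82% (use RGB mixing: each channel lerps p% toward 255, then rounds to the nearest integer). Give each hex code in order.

#8544e0, #8748e1, #8d50e2, #ceb4f3, #e6d9f9

#742adc is rgb(116, 42, 220).
12%: (116 + 16.68 = 132.68→133, 42 + 25.56 = 67.56→68, 220 + 4.2 = 224.2→224) → #8544e0
14%: (116 + 19.46 = 135.46→135, 42 + 29.82 = 71.82→72, 220 + 4.9 = 224.9→225) → #8748e1
18%: (116 + 25.02 = 141.02→141, 42 + 38.34 = 80.34→80, 220 + 6.3 = 226.3→226) → #8d50e2
65%: (116 + 90.35 = 206.35→206, 42 + 138.45 = 180.45→180, 220 + 22.75 = 242.75→243) → #ceb4f3
82%: (116 + 113.98 = 229.98→230, 42 + 174.66 = 216.66→217, 220 + 28.7 = 248.7→249) → #e6d9f9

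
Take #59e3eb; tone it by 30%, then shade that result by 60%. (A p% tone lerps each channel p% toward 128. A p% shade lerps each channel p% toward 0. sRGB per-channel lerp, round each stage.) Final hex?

#284f51

#59e3eb is rgb(89, 227, 235).
Per channel, c → c + 0.3(128 − c):
  R: 89 + 0.3×(128−89) = 89 + 11.7 = 100.7 → 101
  G: 227 + 0.3×(128−227) = 227 − 29.7 = 197.3 → 197
  B: 235 + 0.3×(128−235) = 235 − 32.1 = 202.9 → 203
After the tone: rgb(101, 197, 203) = #65c5cb.
Per channel, c → c + 0.6(0 − c):
  R: 101 − 60.6 = 40.4 → 40
  G: 197 + 0.6×(0−197) = 197 − 118.2 = 78.8 → 79
  B: 203 − 121.8 = 81.2 → 81
rgb(40, 79, 81) = #284f51.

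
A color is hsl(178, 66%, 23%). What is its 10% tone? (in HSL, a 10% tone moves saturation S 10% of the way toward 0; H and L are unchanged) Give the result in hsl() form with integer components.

S moves 10% from 66 toward 0: 66 − 6.6 = 59.4 → 59.
H and L are unchanged.

hsl(178, 59%, 23%)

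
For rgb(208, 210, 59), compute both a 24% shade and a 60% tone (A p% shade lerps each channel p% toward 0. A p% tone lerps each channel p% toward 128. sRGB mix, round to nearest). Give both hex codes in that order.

#9ea02d, #a0a164

24% shade:
  R: 208 + 0.24×(0−208) = 208 − 49.92 = 158.08 → 158
  G: 210 + 0.24×(0−210) = 210 − 50.4 = 159.6 → 160
  B: 59 + 0.24×(0−59) = 59 − 14.16 = 44.84 → 45
  → #9ea02d
60% tone:
  R: 208 + 0.6×(128−208) = 208 − 48 = 160 → 160
  G: 210 + 0.6×(128−210) = 210 − 49.2 = 160.8 → 161
  B: 59 + 0.6×(128−59) = 59 + 41.4 = 100.4 → 100
  → #a0a164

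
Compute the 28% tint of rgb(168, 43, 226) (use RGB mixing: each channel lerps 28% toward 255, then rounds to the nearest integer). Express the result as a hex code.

#c066ea

A 28% tint moves each channel 28% toward 255:
  R: 168 + 0.28×(255−168) = 168 + 24.36 = 192.36 → 192
  G: 43 + 0.28×(255−43) = 43 + 59.36 = 102.36 → 102
  B: 226 + 8.12 = 234.12 → 234
rgb(192, 102, 234) = #c066ea.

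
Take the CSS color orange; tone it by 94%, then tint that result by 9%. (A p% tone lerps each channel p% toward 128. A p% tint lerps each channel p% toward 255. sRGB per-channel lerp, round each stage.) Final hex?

#938D84

CSS orange is rgb(255, 165, 0).
Per channel, c → c + 0.94(128 − c):
  R: 255 + 0.94×(128−255) = 255 − 119.38 = 135.62 → 136
  G: 165 − 34.78 = 130.22 → 130
  B: 0 + 0.94×(128−0) = 0 + 120.32 = 120.32 → 120
After the tone: rgb(136, 130, 120) = #888278.
Lerp each channel 9% toward 255:
  R: 136 + 0.09×(255−136) = 136 + 10.71 = 146.71 → 147
  G: 130 + 0.09×(255−130) = 130 + 11.25 = 141.25 → 141
  B: 120 + 0.09×(255−120) = 120 + 12.15 = 132.15 → 132
rgb(147, 141, 132) = #938D84.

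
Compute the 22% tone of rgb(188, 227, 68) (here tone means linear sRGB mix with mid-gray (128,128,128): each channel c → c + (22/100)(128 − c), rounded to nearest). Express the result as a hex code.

#afcd51

Lerp each channel 22% toward 128:
  R: 188 + 0.22×(128−188) = 188 − 13.2 = 174.8 → 175
  G: 227 + 0.22×(128−227) = 227 − 21.78 = 205.22 → 205
  B: 68 + 0.22×(128−68) = 68 + 13.2 = 81.2 → 81
rgb(175, 205, 81) = #afcd51.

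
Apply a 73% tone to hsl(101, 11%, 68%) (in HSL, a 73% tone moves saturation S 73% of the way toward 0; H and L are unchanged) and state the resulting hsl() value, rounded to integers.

S moves 73% from 11 toward 0: 11 − 8.03 = 2.97 → 3.
H and L are unchanged.

hsl(101, 3%, 68%)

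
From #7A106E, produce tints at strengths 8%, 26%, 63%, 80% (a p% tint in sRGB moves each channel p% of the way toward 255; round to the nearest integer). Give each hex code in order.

#85237A, #9D4E94, #CEA7C9, #E4CFE2

#7A106E is rgb(122, 16, 110).
8%: (122 + 10.64 = 132.64→133, 16 + 19.12 = 35.12→35, 110 + 11.6 = 121.6→122) → #85237A
26%: (122 + 34.58 = 156.58→157, 16 + 62.14 = 78.14→78, 110 + 37.7 = 147.7→148) → #9D4E94
63%: (122 + 83.79 = 205.79→206, 16 + 150.57 = 166.57→167, 110 + 91.35 = 201.35→201) → #CEA7C9
80%: (122 + 106.4 = 228.4→228, 16 + 191.2 = 207.2→207, 110 + 116 = 226→226) → #E4CFE2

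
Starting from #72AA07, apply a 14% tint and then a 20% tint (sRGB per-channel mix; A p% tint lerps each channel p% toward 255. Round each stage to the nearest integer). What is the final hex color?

#72AA07 is rgb(114, 170, 7).
Per channel, c → c + 0.14(255 − c):
  R: 114 + 0.14×(255−114) = 114 + 19.74 = 133.74 → 134
  G: 170 + 11.9 = 181.9 → 182
  B: 7 + 34.72 = 41.72 → 42
After the tint: rgb(134, 182, 42) = #86B62A.
A 20% tint moves each channel 20% toward 255:
  R: 134 + 24.2 = 158.2 → 158
  G: 182 + 0.2×(255−182) = 182 + 14.6 = 196.6 → 197
  B: 42 + 0.2×(255−42) = 42 + 42.6 = 84.6 → 85
rgb(158, 197, 85) = #9EC555.

#9EC555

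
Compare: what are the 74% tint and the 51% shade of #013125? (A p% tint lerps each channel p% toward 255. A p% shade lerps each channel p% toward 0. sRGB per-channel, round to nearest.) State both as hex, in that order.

#013125 is rgb(1, 49, 37).
74% tint:
  R: 1 + 0.74×(255−1) = 1 + 187.96 = 188.96 → 189
  G: 49 + 0.74×(255−49) = 49 + 152.44 = 201.44 → 201
  B: 37 + 161.32 = 198.32 → 198
  → #BDC9C6
51% shade:
  R: 1 − 0.51 = 0.49 → 0
  G: 49 + 0.51×(0−49) = 49 − 24.99 = 24.01 → 24
  B: 37 + 0.51×(0−37) = 37 − 18.87 = 18.13 → 18
  → #001812

#BDC9C6, #001812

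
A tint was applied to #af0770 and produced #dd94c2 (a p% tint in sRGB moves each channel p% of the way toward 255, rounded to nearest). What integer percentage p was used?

57%

#af0770 is rgb(175, 7, 112); #dd94c2 is rgb(221, 148, 194).
On the G channel (widest range): 148 ≈ 7 + (p/100)(255 − 7), so p ≈ 100×(148 − 7)/(255 − 7) = 14100/248 = 56.85.
p = 57 reproduces all three channels after rounding.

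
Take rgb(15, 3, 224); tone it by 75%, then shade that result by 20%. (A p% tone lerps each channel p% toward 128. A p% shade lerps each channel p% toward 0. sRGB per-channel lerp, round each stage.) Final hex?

A 75% tone moves each channel 75% toward 128:
  R: 15 + 0.75×(128−15) = 15 + 84.75 = 99.75 → 100
  G: 3 + 0.75×(128−3) = 3 + 93.75 = 96.75 → 97
  B: 224 − 72 = 152 → 152
After the tone: rgb(100, 97, 152) = #646198.
A 20% shade moves each channel 20% toward 0:
  R: 100 + 0.2×(0−100) = 100 − 20 = 80 → 80
  G: 97 + 0.2×(0−97) = 97 − 19.4 = 77.6 → 78
  B: 152 + 0.2×(0−152) = 152 − 30.4 = 121.6 → 122
rgb(80, 78, 122) = #504e7a.

#504e7a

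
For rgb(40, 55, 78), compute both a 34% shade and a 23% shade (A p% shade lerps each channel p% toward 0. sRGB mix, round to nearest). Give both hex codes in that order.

#1A2433, #1F2A3C

34% shade:
  R: 40 + 0.34×(0−40) = 40 − 13.6 = 26.4 → 26
  G: 55 − 18.7 = 36.3 → 36
  B: 78 + 0.34×(0−78) = 78 − 26.52 = 51.48 → 51
  → #1A2433
23% shade:
  R: 40 + 0.23×(0−40) = 40 − 9.2 = 30.8 → 31
  G: 55 − 12.65 = 42.35 → 42
  B: 78 − 17.94 = 60.06 → 60
  → #1F2A3C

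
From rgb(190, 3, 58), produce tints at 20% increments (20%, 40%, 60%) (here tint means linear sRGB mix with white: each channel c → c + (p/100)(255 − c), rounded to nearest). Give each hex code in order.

20%: (190 + 13 = 203→203, 3 + 50.4 = 53.4→53, 58 + 39.4 = 97.4→97) → #CB3561
40%: (190 + 26 = 216→216, 3 + 100.8 = 103.8→104, 58 + 78.8 = 136.8→137) → #D86889
60%: (190 + 39 = 229→229, 3 + 151.2 = 154.2→154, 58 + 118.2 = 176.2→176) → #E59AB0

#CB3561, #D86889, #E59AB0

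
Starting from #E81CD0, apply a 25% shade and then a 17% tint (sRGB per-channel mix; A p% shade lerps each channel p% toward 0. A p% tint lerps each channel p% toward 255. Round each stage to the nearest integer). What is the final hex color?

#E81CD0 is rgb(232, 28, 208).
A 25% shade moves each channel 25% toward 0:
  R: 232 + 0.25×(0−232) = 232 − 58 = 174 → 174
  G: 28 − 7 = 21 → 21
  B: 208 − 52 = 156 → 156
After the shade: rgb(174, 21, 156) = #AE159C.
Lerp each channel 17% toward 255:
  R: 174 + 13.77 = 187.77 → 188
  G: 21 + 0.17×(255−21) = 21 + 39.78 = 60.78 → 61
  B: 156 + 16.83 = 172.83 → 173
rgb(188, 61, 173) = #BC3DAD.

#BC3DAD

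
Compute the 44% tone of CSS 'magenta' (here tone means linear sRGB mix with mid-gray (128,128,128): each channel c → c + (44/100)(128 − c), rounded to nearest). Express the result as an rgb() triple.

CSS magenta is rgb(255, 0, 255).
Lerp each channel 44% toward 128:
  R: 255 + 0.44×(128−255) = 255 − 55.88 = 199.12 → 199
  G: 0 + 0.44×(128−0) = 0 + 56.32 = 56.32 → 56
  B: 255 + 0.44×(128−255) = 255 − 55.88 = 199.12 → 199

rgb(199, 56, 199)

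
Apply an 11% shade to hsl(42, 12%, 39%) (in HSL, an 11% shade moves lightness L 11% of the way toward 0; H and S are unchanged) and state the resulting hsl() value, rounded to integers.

hsl(42, 12%, 35%)

L moves 11% from 39 toward 0: 39 − 4.29 = 34.71 → 35.
H and S are unchanged.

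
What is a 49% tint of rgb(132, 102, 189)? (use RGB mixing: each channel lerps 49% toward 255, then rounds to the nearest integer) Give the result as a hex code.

#c0b1dd

A 49% tint moves each channel 49% toward 255:
  R: 132 + 0.49×(255−132) = 132 + 60.27 = 192.27 → 192
  G: 102 + 0.49×(255−102) = 102 + 74.97 = 176.97 → 177
  B: 189 + 0.49×(255−189) = 189 + 32.34 = 221.34 → 221
rgb(192, 177, 221) = #c0b1dd.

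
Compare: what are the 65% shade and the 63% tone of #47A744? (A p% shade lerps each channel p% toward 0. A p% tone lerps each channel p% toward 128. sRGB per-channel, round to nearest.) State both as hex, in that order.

#47A744 is rgb(71, 167, 68).
65% shade:
  R: 71 − 46.15 = 24.85 → 25
  G: 167 − 108.55 = 58.45 → 58
  B: 68 + 0.65×(0−68) = 68 − 44.2 = 23.8 → 24
  → #193A18
63% tone:
  R: 71 + 35.91 = 106.91 → 107
  G: 167 + 0.63×(128−167) = 167 − 24.57 = 142.43 → 142
  B: 68 + 0.63×(128−68) = 68 + 37.8 = 105.8 → 106
  → #6B8E6A

#193A18, #6B8E6A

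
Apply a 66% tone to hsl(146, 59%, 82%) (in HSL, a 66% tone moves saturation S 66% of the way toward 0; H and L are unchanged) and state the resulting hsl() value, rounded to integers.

hsl(146, 20%, 82%)

S moves 66% from 59 toward 0: 59 − 38.94 = 20.06 → 20.
H and L are unchanged.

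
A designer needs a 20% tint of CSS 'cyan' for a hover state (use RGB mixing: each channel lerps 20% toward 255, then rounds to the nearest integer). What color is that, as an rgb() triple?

CSS cyan is rgb(0, 255, 255).
A 20% tint moves each channel 20% toward 255:
  R: 0 + 0.2×(255−0) = 0 + 51 = 51 → 51
  G: 255 + 0.2×(255−255) = 255 + 0 = 255 → 255
  B: 255 + 0.2×(255−255) = 255 + 0 = 255 → 255

rgb(51, 255, 255)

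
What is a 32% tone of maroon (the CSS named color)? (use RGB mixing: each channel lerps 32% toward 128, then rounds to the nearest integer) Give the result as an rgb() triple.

CSS maroon is rgb(128, 0, 0).
A 32% tone moves each channel 32% toward 128:
  R: 128 + 0.32×(128−128) = 128 + 0 = 128 → 128
  G: 0 + 0.32×(128−0) = 0 + 40.96 = 40.96 → 41
  B: 0 + 0.32×(128−0) = 0 + 40.96 = 40.96 → 41

rgb(128, 41, 41)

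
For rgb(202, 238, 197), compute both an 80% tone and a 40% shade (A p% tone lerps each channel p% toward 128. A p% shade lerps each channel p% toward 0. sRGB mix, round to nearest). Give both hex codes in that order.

80% tone:
  R: 202 + 0.8×(128−202) = 202 − 59.2 = 142.8 → 143
  G: 238 + 0.8×(128−238) = 238 − 88 = 150 → 150
  B: 197 + 0.8×(128−197) = 197 − 55.2 = 141.8 → 142
  → #8F968E
40% shade:
  R: 202 + 0.4×(0−202) = 202 − 80.8 = 121.2 → 121
  G: 238 + 0.4×(0−238) = 238 − 95.2 = 142.8 → 143
  B: 197 + 0.4×(0−197) = 197 − 78.8 = 118.2 → 118
  → #798F76

#8F968E, #798F76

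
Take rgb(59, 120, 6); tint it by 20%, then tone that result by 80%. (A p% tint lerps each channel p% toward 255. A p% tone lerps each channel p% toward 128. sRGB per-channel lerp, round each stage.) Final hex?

A 20% tint moves each channel 20% toward 255:
  R: 59 + 0.2×(255−59) = 59 + 39.2 = 98.2 → 98
  G: 120 + 0.2×(255−120) = 120 + 27 = 147 → 147
  B: 6 + 0.2×(255−6) = 6 + 49.8 = 55.8 → 56
After the tint: rgb(98, 147, 56) = #629338.
An 80% tone moves each channel 80% toward 128:
  R: 98 + 24 = 122 → 122
  G: 147 + 0.8×(128−147) = 147 − 15.2 = 131.8 → 132
  B: 56 + 0.8×(128−56) = 56 + 57.6 = 113.6 → 114
rgb(122, 132, 114) = #7a8472.

#7a8472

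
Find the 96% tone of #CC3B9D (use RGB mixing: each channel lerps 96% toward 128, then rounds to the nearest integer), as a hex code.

#837D81

#CC3B9D is rgb(204, 59, 157).
A 96% tone moves each channel 96% toward 128:
  R: 204 + 0.96×(128−204) = 204 − 72.96 = 131.04 → 131
  G: 59 + 0.96×(128−59) = 59 + 66.24 = 125.24 → 125
  B: 157 + 0.96×(128−157) = 157 − 27.84 = 129.16 → 129
rgb(131, 125, 129) = #837D81.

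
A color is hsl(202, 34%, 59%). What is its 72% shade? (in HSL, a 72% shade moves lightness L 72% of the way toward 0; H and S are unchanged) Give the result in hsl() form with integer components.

hsl(202, 34%, 17%)

L moves 72% from 59 toward 0: 59 − 42.48 = 16.52 → 17.
H and S are unchanged.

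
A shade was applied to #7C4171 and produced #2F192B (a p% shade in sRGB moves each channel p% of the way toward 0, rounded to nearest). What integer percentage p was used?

62%

#7C4171 is rgb(124, 65, 113); #2F192B is rgb(47, 25, 43).
On the R channel (widest range): 47 ≈ 124 + (p/100)(0 − 124), so p ≈ 100×(47 − 124)/(0 − 124) = -7700/-124 = 62.10.
p = 62 reproduces all three channels after rounding.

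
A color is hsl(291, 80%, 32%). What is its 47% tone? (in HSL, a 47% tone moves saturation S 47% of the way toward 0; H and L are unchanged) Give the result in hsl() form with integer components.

hsl(291, 42%, 32%)

S moves 47% from 80 toward 0: 80 − 37.6 = 42.4 → 42.
H and L are unchanged.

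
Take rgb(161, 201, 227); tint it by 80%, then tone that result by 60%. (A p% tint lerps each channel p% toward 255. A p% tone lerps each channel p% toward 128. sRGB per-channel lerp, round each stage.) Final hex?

Per channel, c → c + 0.8(255 − c):
  R: 161 + 0.8×(255−161) = 161 + 75.2 = 236.2 → 236
  G: 201 + 43.2 = 244.2 → 244
  B: 227 + 0.8×(255−227) = 227 + 22.4 = 249.4 → 249
After the tint: rgb(236, 244, 249) = #ECF4F9.
Per channel, c → c + 0.6(128 − c):
  R: 236 + 0.6×(128−236) = 236 − 64.8 = 171.2 → 171
  G: 244 + 0.6×(128−244) = 244 − 69.6 = 174.4 → 174
  B: 249 + 0.6×(128−249) = 249 − 72.6 = 176.4 → 176
rgb(171, 174, 176) = #ABAEB0.

#ABAEB0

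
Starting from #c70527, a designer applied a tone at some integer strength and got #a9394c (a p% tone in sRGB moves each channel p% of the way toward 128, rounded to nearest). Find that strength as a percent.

#c70527 is rgb(199, 5, 39); #a9394c is rgb(169, 57, 76).
On the G channel (widest range): 57 ≈ 5 + (p/100)(128 − 5), so p ≈ 100×(57 − 5)/(128 − 5) = 5200/123 = 42.28.
p = 42 reproduces all three channels after rounding.

42%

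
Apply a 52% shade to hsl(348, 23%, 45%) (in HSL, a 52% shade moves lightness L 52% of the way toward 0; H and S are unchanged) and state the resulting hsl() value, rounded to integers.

L moves 52% from 45 toward 0: 45 − 23.4 = 21.6 → 22.
H and S are unchanged.

hsl(348, 23%, 22%)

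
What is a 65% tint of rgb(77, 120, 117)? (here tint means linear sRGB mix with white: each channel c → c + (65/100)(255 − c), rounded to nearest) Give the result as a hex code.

#C1D0CF

Per channel, c → c + 0.65(255 − c):
  R: 77 + 0.65×(255−77) = 77 + 115.7 = 192.7 → 193
  G: 120 + 87.75 = 207.75 → 208
  B: 117 + 0.65×(255−117) = 117 + 89.7 = 206.7 → 207
rgb(193, 208, 207) = #C1D0CF.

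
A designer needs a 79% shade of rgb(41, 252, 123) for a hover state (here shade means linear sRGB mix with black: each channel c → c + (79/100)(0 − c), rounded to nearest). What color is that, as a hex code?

A 79% shade moves each channel 79% toward 0:
  R: 41 + 0.79×(0−41) = 41 − 32.39 = 8.61 → 9
  G: 252 + 0.79×(0−252) = 252 − 199.08 = 52.92 → 53
  B: 123 + 0.79×(0−123) = 123 − 97.17 = 25.83 → 26
rgb(9, 53, 26) = #09351A.

#09351A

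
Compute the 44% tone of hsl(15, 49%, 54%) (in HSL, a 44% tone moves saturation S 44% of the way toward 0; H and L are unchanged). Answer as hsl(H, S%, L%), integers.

S moves 44% from 49 toward 0: 49 − 21.56 = 27.44 → 27.
H and L are unchanged.

hsl(15, 27%, 54%)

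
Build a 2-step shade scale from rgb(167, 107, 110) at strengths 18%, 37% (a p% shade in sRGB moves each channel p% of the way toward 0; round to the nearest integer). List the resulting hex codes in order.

18%: (167 − 30.06 = 136.94→137, 107 − 19.26 = 87.74→88, 110 − 19.8 = 90.2→90) → #89585A
37%: (167 − 61.79 = 105.21→105, 107 − 39.59 = 67.41→67, 110 − 40.7 = 69.3→69) → #694345

#89585A, #694345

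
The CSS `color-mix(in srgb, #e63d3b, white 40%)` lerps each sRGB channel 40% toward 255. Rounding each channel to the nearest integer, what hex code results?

#e63d3b is rgb(230, 61, 59).
A 40% tint moves each channel 40% toward 255:
  R: 230 + 0.4×(255−230) = 230 + 10 = 240 → 240
  G: 61 + 0.4×(255−61) = 61 + 77.6 = 138.6 → 139
  B: 59 + 0.4×(255−59) = 59 + 78.4 = 137.4 → 137
rgb(240, 139, 137) = #f08b89.

#f08b89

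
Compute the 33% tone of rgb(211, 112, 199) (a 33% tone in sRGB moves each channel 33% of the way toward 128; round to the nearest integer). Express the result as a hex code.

Per channel, c → c + 0.33(128 − c):
  R: 211 − 27.39 = 183.61 → 184
  G: 112 + 5.28 = 117.28 → 117
  B: 199 + 0.33×(128−199) = 199 − 23.43 = 175.57 → 176
rgb(184, 117, 176) = #b875b0.

#b875b0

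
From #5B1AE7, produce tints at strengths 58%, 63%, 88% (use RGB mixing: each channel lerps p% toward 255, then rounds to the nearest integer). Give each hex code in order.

#5B1AE7 is rgb(91, 26, 231).
58%: (91 + 95.12 = 186.12→186, 26 + 132.82 = 158.82→159, 231 + 13.92 = 244.92→245) → #BA9FF5
63%: (91 + 103.32 = 194.32→194, 26 + 144.27 = 170.27→170, 231 + 15.12 = 246.12→246) → #C2AAF6
88%: (91 + 144.32 = 235.32→235, 26 + 201.52 = 227.52→228, 231 + 21.12 = 252.12→252) → #EBE4FC

#BA9FF5, #C2AAF6, #EBE4FC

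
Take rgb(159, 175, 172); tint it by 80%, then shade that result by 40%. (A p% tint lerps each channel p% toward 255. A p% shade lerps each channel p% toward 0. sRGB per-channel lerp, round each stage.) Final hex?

An 80% tint moves each channel 80% toward 255:
  R: 159 + 0.8×(255−159) = 159 + 76.8 = 235.8 → 236
  G: 175 + 64 = 239 → 239
  B: 172 + 0.8×(255−172) = 172 + 66.4 = 238.4 → 238
After the tint: rgb(236, 239, 238) = #ECEFEE.
Per channel, c → c + 0.4(0 − c):
  R: 236 + 0.4×(0−236) = 236 − 94.4 = 141.6 → 142
  G: 239 + 0.4×(0−239) = 239 − 95.6 = 143.4 → 143
  B: 238 − 95.2 = 142.8 → 143
rgb(142, 143, 143) = #8E8F8F.

#8E8F8F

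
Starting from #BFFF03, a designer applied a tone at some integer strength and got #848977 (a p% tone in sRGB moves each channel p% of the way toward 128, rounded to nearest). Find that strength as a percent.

#BFFF03 is rgb(191, 255, 3); #848977 is rgb(132, 137, 119).
On the G channel (widest range): 137 ≈ 255 + (p/100)(128 − 255), so p ≈ 100×(137 − 255)/(128 − 255) = -11800/-127 = 92.91.
p = 93 reproduces all three channels after rounding.

93%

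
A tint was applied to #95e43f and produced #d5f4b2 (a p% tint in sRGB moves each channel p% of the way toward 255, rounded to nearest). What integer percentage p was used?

#95e43f is rgb(149, 228, 63); #d5f4b2 is rgb(213, 244, 178).
On the B channel (widest range): 178 ≈ 63 + (p/100)(255 − 63), so p ≈ 100×(178 − 63)/(255 − 63) = 11500/192 = 59.90.
p = 60 reproduces all three channels after rounding.

60%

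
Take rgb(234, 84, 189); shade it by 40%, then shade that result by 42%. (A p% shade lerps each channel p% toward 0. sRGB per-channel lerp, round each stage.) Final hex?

#511D42

Lerp each channel 40% toward 0:
  R: 234 + 0.4×(0−234) = 234 − 93.6 = 140.4 → 140
  G: 84 + 0.4×(0−84) = 84 − 33.6 = 50.4 → 50
  B: 189 − 75.6 = 113.4 → 113
After the shade: rgb(140, 50, 113) = #8C3271.
Lerp each channel 42% toward 0:
  R: 140 + 0.42×(0−140) = 140 − 58.8 = 81.2 → 81
  G: 50 + 0.42×(0−50) = 50 − 21 = 29 → 29
  B: 113 − 47.46 = 65.54 → 66
rgb(81, 29, 66) = #511D42.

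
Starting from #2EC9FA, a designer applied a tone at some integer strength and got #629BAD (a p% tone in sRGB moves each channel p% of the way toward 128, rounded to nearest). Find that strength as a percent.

63%

#2EC9FA is rgb(46, 201, 250); #629BAD is rgb(98, 155, 173).
On the B channel (widest range): 173 ≈ 250 + (p/100)(128 − 250), so p ≈ 100×(173 − 250)/(128 − 250) = -7700/-122 = 63.11.
p = 63 reproduces all three channels after rounding.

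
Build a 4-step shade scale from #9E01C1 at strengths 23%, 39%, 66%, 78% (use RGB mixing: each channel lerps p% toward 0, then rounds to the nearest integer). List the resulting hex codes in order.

#9E01C1 is rgb(158, 1, 193).
23%: (158 − 36.34 = 121.66→122, 1→1, 193 − 44.39 = 148.61→149) → #7A0195
39%: (158 − 61.62 = 96.38→96, 1→1, 193 − 75.27 = 117.73→118) → #600176
66%: (158 − 104.28 = 53.72→54, 1 − 0.66 = 0.34→0, 193 − 127.38 = 65.62→66) → #360042
78%: (158 − 123.24 = 34.76→35, 1 − 0.78 = 0.22→0, 193 − 150.54 = 42.46→42) → #23002A

#7A0195, #600176, #360042, #23002A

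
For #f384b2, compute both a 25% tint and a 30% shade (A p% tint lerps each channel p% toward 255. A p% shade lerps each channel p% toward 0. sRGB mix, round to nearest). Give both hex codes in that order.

#f384b2 is rgb(243, 132, 178).
25% tint:
  R: 243 + 3 = 246 → 246
  G: 132 + 30.75 = 162.75 → 163
  B: 178 + 0.25×(255−178) = 178 + 19.25 = 197.25 → 197
  → #f6a3c5
30% shade:
  R: 243 − 72.9 = 170.1 → 170
  G: 132 − 39.6 = 92.4 → 92
  B: 178 + 0.3×(0−178) = 178 − 53.4 = 124.6 → 125
  → #aa5c7d

#f6a3c5, #aa5c7d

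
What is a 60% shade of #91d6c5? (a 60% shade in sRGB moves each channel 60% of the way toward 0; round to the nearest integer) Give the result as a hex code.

#3a564f

#91d6c5 is rgb(145, 214, 197).
A 60% shade moves each channel 60% toward 0:
  R: 145 + 0.6×(0−145) = 145 − 87 = 58 → 58
  G: 214 + 0.6×(0−214) = 214 − 128.4 = 85.6 → 86
  B: 197 + 0.6×(0−197) = 197 − 118.2 = 78.8 → 79
rgb(58, 86, 79) = #3a564f.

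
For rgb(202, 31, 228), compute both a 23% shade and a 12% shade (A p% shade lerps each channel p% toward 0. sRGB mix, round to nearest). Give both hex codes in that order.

23% shade:
  R: 202 − 46.46 = 155.54 → 156
  G: 31 + 0.23×(0−31) = 31 − 7.13 = 23.87 → 24
  B: 228 + 0.23×(0−228) = 228 − 52.44 = 175.56 → 176
  → #9c18b0
12% shade:
  R: 202 + 0.12×(0−202) = 202 − 24.24 = 177.76 → 178
  G: 31 + 0.12×(0−31) = 31 − 3.72 = 27.28 → 27
  B: 228 − 27.36 = 200.64 → 201
  → #b21bc9

#9c18b0, #b21bc9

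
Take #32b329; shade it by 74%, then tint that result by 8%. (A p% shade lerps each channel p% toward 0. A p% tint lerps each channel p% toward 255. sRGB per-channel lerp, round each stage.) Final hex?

#20401f

#32b329 is rgb(50, 179, 41).
A 74% shade moves each channel 74% toward 0:
  R: 50 + 0.74×(0−50) = 50 − 37 = 13 → 13
  G: 179 + 0.74×(0−179) = 179 − 132.46 = 46.54 → 47
  B: 41 + 0.74×(0−41) = 41 − 30.34 = 10.66 → 11
After the shade: rgb(13, 47, 11) = #0d2f0b.
An 8% tint moves each channel 8% toward 255:
  R: 13 + 0.08×(255−13) = 13 + 19.36 = 32.36 → 32
  G: 47 + 16.64 = 63.64 → 64
  B: 11 + 19.52 = 30.52 → 31
rgb(32, 64, 31) = #20401f.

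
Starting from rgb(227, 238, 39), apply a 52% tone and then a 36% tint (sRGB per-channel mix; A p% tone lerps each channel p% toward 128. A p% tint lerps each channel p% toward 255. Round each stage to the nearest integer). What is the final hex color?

Per channel, c → c + 0.52(128 − c):
  R: 227 + 0.52×(128−227) = 227 − 51.48 = 175.52 → 176
  G: 238 + 0.52×(128−238) = 238 − 57.2 = 180.8 → 181
  B: 39 + 0.52×(128−39) = 39 + 46.28 = 85.28 → 85
After the tone: rgb(176, 181, 85) = #B0B555.
A 36% tint moves each channel 36% toward 255:
  R: 176 + 0.36×(255−176) = 176 + 28.44 = 204.44 → 204
  G: 181 + 0.36×(255−181) = 181 + 26.64 = 207.64 → 208
  B: 85 + 0.36×(255−85) = 85 + 61.2 = 146.2 → 146
rgb(204, 208, 146) = #CCD092.

#CCD092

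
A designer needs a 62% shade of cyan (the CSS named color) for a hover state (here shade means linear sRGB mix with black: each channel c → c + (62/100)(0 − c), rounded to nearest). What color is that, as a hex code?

CSS cyan is rgb(0, 255, 255).
Per channel, c → c + 0.62(0 − c):
  R: 0 + 0.62×(0−0) = 0 + 0 = 0 → 0
  G: 255 + 0.62×(0−255) = 255 − 158.1 = 96.9 → 97
  B: 255 − 158.1 = 96.9 → 97
rgb(0, 97, 97) = #006161.

#006161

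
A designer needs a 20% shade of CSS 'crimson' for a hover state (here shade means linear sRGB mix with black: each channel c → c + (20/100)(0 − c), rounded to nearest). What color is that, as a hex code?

#b01030

CSS crimson is rgb(220, 20, 60).
A 20% shade moves each channel 20% toward 0:
  R: 220 + 0.2×(0−220) = 220 − 44 = 176 → 176
  G: 20 + 0.2×(0−20) = 20 − 4 = 16 → 16
  B: 60 + 0.2×(0−60) = 60 − 12 = 48 → 48
rgb(176, 16, 48) = #b01030.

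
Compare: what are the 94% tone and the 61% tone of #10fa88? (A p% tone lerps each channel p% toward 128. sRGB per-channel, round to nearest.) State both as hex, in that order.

#10fa88 is rgb(16, 250, 136).
94% tone:
  R: 16 + 105.28 = 121.28 → 121
  G: 250 − 114.68 = 135.32 → 135
  B: 136 + 0.94×(128−136) = 136 − 7.52 = 128.48 → 128
  → #798780
61% tone:
  R: 16 + 0.61×(128−16) = 16 + 68.32 = 84.32 → 84
  G: 250 + 0.61×(128−250) = 250 − 74.42 = 175.58 → 176
  B: 136 + 0.61×(128−136) = 136 − 4.88 = 131.12 → 131
  → #54b083

#798780, #54b083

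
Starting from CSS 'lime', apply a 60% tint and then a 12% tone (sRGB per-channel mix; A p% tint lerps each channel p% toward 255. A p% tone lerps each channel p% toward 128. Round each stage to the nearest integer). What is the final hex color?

CSS lime is rgb(0, 255, 0).
Per channel, c → c + 0.6(255 − c):
  R: 0 + 0.6×(255−0) = 0 + 153 = 153 → 153
  G: 255 + 0.6×(255−255) = 255 + 0 = 255 → 255
  B: 0 + 153 = 153 → 153
After the tint: rgb(153, 255, 153) = #99ff99.
Per channel, c → c + 0.12(128 − c):
  R: 153 + 0.12×(128−153) = 153 − 3 = 150 → 150
  G: 255 + 0.12×(128−255) = 255 − 15.24 = 239.76 → 240
  B: 153 + 0.12×(128−153) = 153 − 3 = 150 → 150
rgb(150, 240, 150) = #96f096.

#96f096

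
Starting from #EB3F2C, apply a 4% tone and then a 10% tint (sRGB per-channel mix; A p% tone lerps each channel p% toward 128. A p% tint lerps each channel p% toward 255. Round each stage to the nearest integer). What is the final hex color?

#E95544

#EB3F2C is rgb(235, 63, 44).
Per channel, c → c + 0.04(128 − c):
  R: 235 − 4.28 = 230.72 → 231
  G: 63 + 2.6 = 65.6 → 66
  B: 44 + 0.04×(128−44) = 44 + 3.36 = 47.36 → 47
After the tone: rgb(231, 66, 47) = #E7422F.
Lerp each channel 10% toward 255:
  R: 231 + 2.4 = 233.4 → 233
  G: 66 + 18.9 = 84.9 → 85
  B: 47 + 0.1×(255−47) = 47 + 20.8 = 67.8 → 68
rgb(233, 85, 68) = #E95544.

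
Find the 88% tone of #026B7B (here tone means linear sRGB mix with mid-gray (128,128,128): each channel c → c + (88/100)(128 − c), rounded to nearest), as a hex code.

#717D7F

#026B7B is rgb(2, 107, 123).
Per channel, c → c + 0.88(128 − c):
  R: 2 + 0.88×(128−2) = 2 + 110.88 = 112.88 → 113
  G: 107 + 0.88×(128−107) = 107 + 18.48 = 125.48 → 125
  B: 123 + 0.88×(128−123) = 123 + 4.4 = 127.4 → 127
rgb(113, 125, 127) = #717D7F.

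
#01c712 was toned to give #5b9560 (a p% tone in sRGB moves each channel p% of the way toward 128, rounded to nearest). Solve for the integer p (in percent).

71%

#01c712 is rgb(1, 199, 18); #5b9560 is rgb(91, 149, 96).
On the R channel (widest range): 91 ≈ 1 + (p/100)(128 − 1), so p ≈ 100×(91 − 1)/(128 − 1) = 9000/127 = 70.87.
p = 71 reproduces all three channels after rounding.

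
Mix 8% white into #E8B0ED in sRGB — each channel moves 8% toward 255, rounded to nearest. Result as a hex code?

#EAB6EE

#E8B0ED is rgb(232, 176, 237).
Per channel, c → c + 0.08(255 − c):
  R: 232 + 0.08×(255−232) = 232 + 1.84 = 233.84 → 234
  G: 176 + 6.32 = 182.32 → 182
  B: 237 + 0.08×(255−237) = 237 + 1.44 = 238.44 → 238
rgb(234, 182, 238) = #EAB6EE.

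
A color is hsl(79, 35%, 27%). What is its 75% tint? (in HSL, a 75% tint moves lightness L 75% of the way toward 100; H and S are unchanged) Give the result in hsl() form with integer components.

hsl(79, 35%, 82%)

L moves 75% from 27 toward 100: 27 + 54.75 = 81.75 → 82.
H and S are unchanged.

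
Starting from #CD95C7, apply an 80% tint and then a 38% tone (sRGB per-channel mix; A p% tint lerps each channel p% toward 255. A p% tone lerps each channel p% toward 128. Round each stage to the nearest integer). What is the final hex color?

#C9C2C8

#CD95C7 is rgb(205, 149, 199).
Per channel, c → c + 0.8(255 − c):
  R: 205 + 0.8×(255−205) = 205 + 40 = 245 → 245
  G: 149 + 84.8 = 233.8 → 234
  B: 199 + 0.8×(255−199) = 199 + 44.8 = 243.8 → 244
After the tint: rgb(245, 234, 244) = #F5EAF4.
Lerp each channel 38% toward 128:
  R: 245 + 0.38×(128−245) = 245 − 44.46 = 200.54 → 201
  G: 234 + 0.38×(128−234) = 234 − 40.28 = 193.72 → 194
  B: 244 + 0.38×(128−244) = 244 − 44.08 = 199.92 → 200
rgb(201, 194, 200) = #C9C2C8.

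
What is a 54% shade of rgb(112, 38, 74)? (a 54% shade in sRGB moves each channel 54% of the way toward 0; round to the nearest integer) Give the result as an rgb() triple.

Lerp each channel 54% toward 0:
  R: 112 − 60.48 = 51.52 → 52
  G: 38 + 0.54×(0−38) = 38 − 20.52 = 17.48 → 17
  B: 74 − 39.96 = 34.04 → 34

rgb(52, 17, 34)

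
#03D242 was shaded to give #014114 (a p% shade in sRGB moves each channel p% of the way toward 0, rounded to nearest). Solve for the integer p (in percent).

#03D242 is rgb(3, 210, 66); #014114 is rgb(1, 65, 20).
On the G channel (widest range): 65 ≈ 210 + (p/100)(0 − 210), so p ≈ 100×(65 − 210)/(0 − 210) = -14500/-210 = 69.05.
p = 69 reproduces all three channels after rounding.

69%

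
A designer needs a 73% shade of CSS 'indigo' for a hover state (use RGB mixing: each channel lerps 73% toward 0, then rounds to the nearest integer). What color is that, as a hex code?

#140023

CSS indigo is rgb(75, 0, 130).
Lerp each channel 73% toward 0:
  R: 75 − 54.75 = 20.25 → 20
  G: 0 + 0.73×(0−0) = 0 + 0 = 0 → 0
  B: 130 + 0.73×(0−130) = 130 − 94.9 = 35.1 → 35
rgb(20, 0, 35) = #140023.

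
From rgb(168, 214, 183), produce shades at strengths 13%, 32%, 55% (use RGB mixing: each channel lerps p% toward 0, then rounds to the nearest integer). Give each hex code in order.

#92BA9F, #72927C, #4C6052

13%: (168 − 21.84 = 146.16→146, 214 − 27.82 = 186.18→186, 183 − 23.79 = 159.21→159) → #92BA9F
32%: (168 − 53.76 = 114.24→114, 214 − 68.48 = 145.52→146, 183 − 58.56 = 124.44→124) → #72927C
55%: (168 − 92.4 = 75.6→76, 214 − 117.7 = 96.3→96, 183 − 100.65 = 82.35→82) → #4C6052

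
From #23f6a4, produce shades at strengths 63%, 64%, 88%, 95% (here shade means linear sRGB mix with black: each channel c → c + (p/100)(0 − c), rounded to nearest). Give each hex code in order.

#0d5b3d, #0d593b, #041e14, #020c08

#23f6a4 is rgb(35, 246, 164).
63%: (35 − 22.05 = 12.95→13, 246 − 154.98 = 91.02→91, 164 − 103.32 = 60.68→61) → #0d5b3d
64%: (35 − 22.4 = 12.6→13, 246 − 157.44 = 88.56→89, 164 − 104.96 = 59.04→59) → #0d593b
88%: (35 − 30.8 = 4.2→4, 246 − 216.48 = 29.52→30, 164 − 144.32 = 19.68→20) → #041e14
95%: (35 − 33.25 = 1.75→2, 246 − 233.7 = 12.3→12, 164 − 155.8 = 8.2→8) → #020c08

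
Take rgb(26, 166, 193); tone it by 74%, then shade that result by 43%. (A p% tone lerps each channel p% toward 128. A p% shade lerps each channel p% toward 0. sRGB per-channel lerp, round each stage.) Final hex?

A 74% tone moves each channel 74% toward 128:
  R: 26 + 0.74×(128−26) = 26 + 75.48 = 101.48 → 101
  G: 166 − 28.12 = 137.88 → 138
  B: 193 + 0.74×(128−193) = 193 − 48.1 = 144.9 → 145
After the tone: rgb(101, 138, 145) = #658A91.
Per channel, c → c + 0.43(0 − c):
  R: 101 + 0.43×(0−101) = 101 − 43.43 = 57.57 → 58
  G: 138 + 0.43×(0−138) = 138 − 59.34 = 78.66 → 79
  B: 145 − 62.35 = 82.65 → 83
rgb(58, 79, 83) = #3A4F53.

#3A4F53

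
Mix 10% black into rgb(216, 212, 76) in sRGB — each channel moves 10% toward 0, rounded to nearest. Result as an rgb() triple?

rgb(194, 191, 68)

Per channel, c → c + 0.1(0 − c):
  R: 216 + 0.1×(0−216) = 216 − 21.6 = 194.4 → 194
  G: 212 + 0.1×(0−212) = 212 − 21.2 = 190.8 → 191
  B: 76 − 7.6 = 68.4 → 68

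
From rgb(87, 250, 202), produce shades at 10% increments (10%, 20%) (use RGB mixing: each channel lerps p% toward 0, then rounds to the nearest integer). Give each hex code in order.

10%: (87 − 8.7 = 78.3→78, 250 − 25 = 225→225, 202 − 20.2 = 181.8→182) → #4ee1b6
20%: (87 − 17.4 = 69.6→70, 250 − 50 = 200→200, 202 − 40.4 = 161.6→162) → #46c8a2

#4ee1b6, #46c8a2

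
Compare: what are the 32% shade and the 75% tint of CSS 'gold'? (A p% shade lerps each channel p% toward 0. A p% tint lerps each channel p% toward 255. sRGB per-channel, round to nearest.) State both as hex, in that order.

CSS gold is rgb(255, 215, 0).
32% shade:
  R: 255 − 81.6 = 173.4 → 173
  G: 215 − 68.8 = 146.2 → 146
  B: 0 + 0.32×(0−0) = 0 + 0 = 0 → 0
  → #ad9200
75% tint:
  R: 255 + 0.75×(255−255) = 255 + 0 = 255 → 255
  G: 215 + 30 = 245 → 245
  B: 0 + 0.75×(255−0) = 0 + 191.25 = 191.25 → 191
  → #fff5bf

#ad9200, #fff5bf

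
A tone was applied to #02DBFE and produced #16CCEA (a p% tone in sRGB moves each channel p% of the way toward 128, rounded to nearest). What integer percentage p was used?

16%

#02DBFE is rgb(2, 219, 254); #16CCEA is rgb(22, 204, 234).
On the R channel (widest range): 22 ≈ 2 + (p/100)(128 − 2), so p ≈ 100×(22 − 2)/(128 − 2) = 2000/126 = 15.87.
p = 16 reproduces all three channels after rounding.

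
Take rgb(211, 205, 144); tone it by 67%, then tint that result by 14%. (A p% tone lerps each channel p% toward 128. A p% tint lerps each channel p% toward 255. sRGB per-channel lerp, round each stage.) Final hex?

#a9a796

A 67% tone moves each channel 67% toward 128:
  R: 211 − 55.61 = 155.39 → 155
  G: 205 − 51.59 = 153.41 → 153
  B: 144 − 10.72 = 133.28 → 133
After the tone: rgb(155, 153, 133) = #9b9985.
Per channel, c → c + 0.14(255 − c):
  R: 155 + 0.14×(255−155) = 155 + 14 = 169 → 169
  G: 153 + 14.28 = 167.28 → 167
  B: 133 + 0.14×(255−133) = 133 + 17.08 = 150.08 → 150
rgb(169, 167, 150) = #a9a796.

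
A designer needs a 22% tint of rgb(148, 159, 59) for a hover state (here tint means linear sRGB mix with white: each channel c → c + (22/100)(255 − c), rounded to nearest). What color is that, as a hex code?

A 22% tint moves each channel 22% toward 255:
  R: 148 + 23.54 = 171.54 → 172
  G: 159 + 21.12 = 180.12 → 180
  B: 59 + 0.22×(255−59) = 59 + 43.12 = 102.12 → 102
rgb(172, 180, 102) = #ACB466.

#ACB466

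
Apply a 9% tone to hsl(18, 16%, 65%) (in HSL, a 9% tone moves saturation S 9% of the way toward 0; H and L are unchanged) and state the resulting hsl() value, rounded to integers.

hsl(18, 15%, 65%)

S moves 9% from 16 toward 0: 16 − 1.44 = 14.56 → 15.
H and L are unchanged.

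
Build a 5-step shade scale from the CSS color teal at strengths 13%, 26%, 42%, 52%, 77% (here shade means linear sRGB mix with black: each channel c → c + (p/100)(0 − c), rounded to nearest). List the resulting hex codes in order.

#006f6f, #005f5f, #004a4a, #003d3d, #001d1d

CSS teal is rgb(0, 128, 128).
13%: (0→0, 128 − 16.64 = 111.36→111, 128 − 16.64 = 111.36→111) → #006f6f
26%: (0→0, 128 − 33.28 = 94.72→95, 128 − 33.28 = 94.72→95) → #005f5f
42%: (0→0, 128 − 53.76 = 74.24→74, 128 − 53.76 = 74.24→74) → #004a4a
52%: (0→0, 128 − 66.56 = 61.44→61, 128 − 66.56 = 61.44→61) → #003d3d
77%: (0→0, 128 − 98.56 = 29.44→29, 128 − 98.56 = 29.44→29) → #001d1d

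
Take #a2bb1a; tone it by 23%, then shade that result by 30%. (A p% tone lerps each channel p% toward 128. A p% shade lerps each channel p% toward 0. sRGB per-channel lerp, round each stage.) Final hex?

#6c7922

#a2bb1a is rgb(162, 187, 26).
A 23% tone moves each channel 23% toward 128:
  R: 162 + 0.23×(128−162) = 162 − 7.82 = 154.18 → 154
  G: 187 − 13.57 = 173.43 → 173
  B: 26 + 23.46 = 49.46 → 49
After the tone: rgb(154, 173, 49) = #9aad31.
Per channel, c → c + 0.3(0 − c):
  R: 154 − 46.2 = 107.8 → 108
  G: 173 − 51.9 = 121.1 → 121
  B: 49 + 0.3×(0−49) = 49 − 14.7 = 34.3 → 34
rgb(108, 121, 34) = #6c7922.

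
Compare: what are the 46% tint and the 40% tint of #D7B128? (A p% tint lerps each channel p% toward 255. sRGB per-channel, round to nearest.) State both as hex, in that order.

#E9D58B, #E7D07E

#D7B128 is rgb(215, 177, 40).
46% tint:
  R: 215 + 0.46×(255−215) = 215 + 18.4 = 233.4 → 233
  G: 177 + 35.88 = 212.88 → 213
  B: 40 + 0.46×(255−40) = 40 + 98.9 = 138.9 → 139
  → #E9D58B
40% tint:
  R: 215 + 16 = 231 → 231
  G: 177 + 0.4×(255−177) = 177 + 31.2 = 208.2 → 208
  B: 40 + 0.4×(255−40) = 40 + 86 = 126 → 126
  → #E7D07E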